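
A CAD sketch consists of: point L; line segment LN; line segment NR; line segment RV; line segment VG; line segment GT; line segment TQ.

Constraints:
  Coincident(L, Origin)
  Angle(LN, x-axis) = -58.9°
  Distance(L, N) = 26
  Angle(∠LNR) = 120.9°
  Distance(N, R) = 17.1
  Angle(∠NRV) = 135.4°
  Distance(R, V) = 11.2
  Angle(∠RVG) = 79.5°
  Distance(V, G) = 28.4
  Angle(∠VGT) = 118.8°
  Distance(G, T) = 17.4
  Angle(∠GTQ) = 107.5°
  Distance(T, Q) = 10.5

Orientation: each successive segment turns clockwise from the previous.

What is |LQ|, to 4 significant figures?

16.32

L is at the origin; LN runs at -58.9° with length 26.0, so N = (13.43, -22.26). ∠LNR = 120.9° gives NR at -118.0° from the x-axis; with |NR| = 17.1, R = (5.402, -37.36). ∠NRV = 135.4° gives RV at -162.6° from the x-axis; with |RV| = 11.2, V = (-5.286, -40.71). ∠RVG = 79.5° gives VG at 96.90° from the x-axis; with |VG| = 28.4, G = (-8.697, -12.52). ∠VGT = 118.8° gives GT at 35.70° from the x-axis; with |GT| = 17.4, T = (5.433, -2.363). ∠GTQ = 107.5° gives TQ at -36.80° from the x-axis; with |TQ| = 10.5, Q = (13.84, -8.652). Then |LQ| = |Q − L| = 16.32.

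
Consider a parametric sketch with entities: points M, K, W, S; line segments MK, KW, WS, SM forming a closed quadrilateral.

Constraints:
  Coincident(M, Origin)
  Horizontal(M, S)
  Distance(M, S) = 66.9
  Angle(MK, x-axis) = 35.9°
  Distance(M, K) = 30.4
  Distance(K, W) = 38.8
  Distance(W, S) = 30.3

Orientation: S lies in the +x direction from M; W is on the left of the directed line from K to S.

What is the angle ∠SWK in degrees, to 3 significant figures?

82.2°

M is at the origin; MS is horizontal with |MS| = 66.9 and S in +x, so S = (66.9, 0). MK runs at 35.9° with |MK| = 30.4, so K = (24.6, 17.8). W is determined by |KW| = 38.8 and |WS| = 30.3 together: it lies at the intersection of circle(K, 38.8) and circle(S, 30.3). With |KS| = 45.9, the foot of the radical line on KS is 29.3 from K and the perpendicular offset is √(38.8² − 29.3²) = 25.4. Taking the left-of-KS solution: W = (61.5, 29.8).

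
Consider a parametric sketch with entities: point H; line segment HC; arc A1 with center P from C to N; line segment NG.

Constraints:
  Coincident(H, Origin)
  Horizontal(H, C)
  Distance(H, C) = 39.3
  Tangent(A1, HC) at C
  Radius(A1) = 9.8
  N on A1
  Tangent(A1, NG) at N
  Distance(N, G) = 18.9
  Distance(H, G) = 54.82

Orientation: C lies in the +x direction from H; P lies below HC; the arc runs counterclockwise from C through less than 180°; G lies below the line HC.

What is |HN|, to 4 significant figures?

36.49

Checks: |PN| = 9.800 ✓; ∠(PN, NG) = 90.00° ✓; |NG| = 18.90 ✓; |HG| = 54.82 ✓.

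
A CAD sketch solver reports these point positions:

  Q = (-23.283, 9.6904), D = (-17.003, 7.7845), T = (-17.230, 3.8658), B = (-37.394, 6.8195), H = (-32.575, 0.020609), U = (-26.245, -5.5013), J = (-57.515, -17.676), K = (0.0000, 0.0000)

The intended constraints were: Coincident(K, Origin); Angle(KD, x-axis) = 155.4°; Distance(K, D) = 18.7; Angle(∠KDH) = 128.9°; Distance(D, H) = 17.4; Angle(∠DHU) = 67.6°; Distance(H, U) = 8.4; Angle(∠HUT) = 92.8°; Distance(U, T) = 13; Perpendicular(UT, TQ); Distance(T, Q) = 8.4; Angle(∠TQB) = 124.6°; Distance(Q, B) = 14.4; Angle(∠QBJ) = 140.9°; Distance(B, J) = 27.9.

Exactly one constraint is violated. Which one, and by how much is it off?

Distance(B, J) = 27.9 — off by 3.80.

K = (0.00, 0.00) ✓; KD at 155.4° ✓; |KD| = 18.70 ✓; ∠KDH = 128.9° ✓; |DH| = 17.40 ✓; ∠DHU = 67.60° ✓; |HU| = 8.400 ✓; ∠HUT = 92.80° ✓; |UT| = 13.00 ✓; ∠(UT, TQ) = 90.00° ✓; |TQ| = 8.400 ✓; ∠TQB = 124.6° ✓; |QB| = 14.40 ✓; ∠QBJ = 140.9° ✓; |BJ| = 31.70 ✗.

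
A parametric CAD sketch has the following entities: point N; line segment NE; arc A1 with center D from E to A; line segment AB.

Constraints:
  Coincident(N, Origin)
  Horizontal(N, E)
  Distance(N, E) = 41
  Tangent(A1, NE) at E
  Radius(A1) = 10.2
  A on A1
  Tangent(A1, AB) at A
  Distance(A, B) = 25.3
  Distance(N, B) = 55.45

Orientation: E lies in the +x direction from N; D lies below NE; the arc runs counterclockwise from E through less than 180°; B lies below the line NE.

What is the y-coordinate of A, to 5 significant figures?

-13.968

N is at the origin; N and E share the same y with |NE| = 41.0 and E on the +x side, so E = (41.000, 0.0000). Tangency of A1 to NE means the radius DE is perpendicular to NE, so D = E + (0, -10.2) = (41.000, -10.200). Since DA ⟂ AB (tangency), |DB| = √(10.2² + 25.3²) = 27.279 regardless of where A sits on A1. So B lies on both circle(N, 55.45) and circle(D, 27.279); the below-NE intersection is B = (40.866, -37.478). A is the foot of the tangent from B: A = (31.521, -13.968).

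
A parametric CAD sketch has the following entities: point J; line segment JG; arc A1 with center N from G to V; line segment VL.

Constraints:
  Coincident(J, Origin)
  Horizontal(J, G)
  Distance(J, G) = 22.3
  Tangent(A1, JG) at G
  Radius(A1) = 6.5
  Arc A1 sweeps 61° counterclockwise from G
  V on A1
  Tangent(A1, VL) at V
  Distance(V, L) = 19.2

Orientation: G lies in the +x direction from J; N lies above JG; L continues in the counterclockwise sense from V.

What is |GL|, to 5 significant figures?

25.109

J is at the origin; J and G share the same y with |JG| = 22.3 and G on the +x side, so G = (22.300, 0.0000). A1 meets JG tangentially, so NG is at right angles to JG, so N = G + (0, 6.5) = (22.300, 6.5000). On A1, G sits at bearing -90° from N; a 61° counterclockwise sweep puts V at bearing -29°, so V = N + 6.5·(cos -29°, sin -29°) = (27.985, 3.3487). Since A1 is tangent to VL there, NV ⟂ VL, so VL runs along (−sin -29°, cos -29°); with |VL| = 19.2, L = (37.293, 20.141). Then |GL| = |L − G| = 25.109.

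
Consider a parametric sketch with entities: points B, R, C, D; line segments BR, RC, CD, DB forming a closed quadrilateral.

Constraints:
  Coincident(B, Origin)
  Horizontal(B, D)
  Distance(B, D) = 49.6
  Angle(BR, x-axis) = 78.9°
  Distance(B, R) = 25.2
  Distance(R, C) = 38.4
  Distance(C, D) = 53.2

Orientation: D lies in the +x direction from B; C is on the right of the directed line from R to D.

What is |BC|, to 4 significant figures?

13.21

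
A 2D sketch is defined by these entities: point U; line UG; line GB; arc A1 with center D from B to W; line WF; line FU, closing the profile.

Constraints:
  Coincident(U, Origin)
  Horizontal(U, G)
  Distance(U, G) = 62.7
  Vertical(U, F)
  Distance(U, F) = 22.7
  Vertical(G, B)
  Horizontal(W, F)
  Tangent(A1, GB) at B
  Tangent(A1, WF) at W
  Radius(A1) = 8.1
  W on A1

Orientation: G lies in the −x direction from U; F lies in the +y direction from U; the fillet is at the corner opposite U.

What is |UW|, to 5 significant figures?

59.131

The virtual corner opposite U is at (-62.700, 22.700). The tangent condition forces DB to be normal to GB and A1 meets WF tangentially, so DW is at right angles to WF, with radius 8.1, so the center D sits 8.1 in from both sides at D = (-54.600, 14.600). That places the tangent points at B = (-62.700, 14.600) on GB and W = (-54.600, 22.700) on WF. Then |UW| = |W − U| = 59.131.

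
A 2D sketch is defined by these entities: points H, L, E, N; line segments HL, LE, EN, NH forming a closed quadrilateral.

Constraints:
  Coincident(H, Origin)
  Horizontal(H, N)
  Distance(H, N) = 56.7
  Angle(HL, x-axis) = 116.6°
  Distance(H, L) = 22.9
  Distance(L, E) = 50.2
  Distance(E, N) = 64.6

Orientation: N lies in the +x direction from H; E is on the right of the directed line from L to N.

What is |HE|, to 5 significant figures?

28.900

H is at the origin; HN is horizontal with |HN| = 56.7 and N in +x, so N = (56.7, 0). HL runs at 116.6° with |HL| = 22.9, so L = (-10.254, 20.476). E is determined by |LE| = 50.2 and |EN| = 64.6 together: it lies at the intersection of circle(L, 50.2) and circle(N, 64.6). With |LN| = 70.015, the foot of the radical line on LN is 23.202 from L and the perpendicular offset is √(50.2² − 23.202²) = 44.516. Taking the right-of-LN solution: E = (-1.0852, -28.880).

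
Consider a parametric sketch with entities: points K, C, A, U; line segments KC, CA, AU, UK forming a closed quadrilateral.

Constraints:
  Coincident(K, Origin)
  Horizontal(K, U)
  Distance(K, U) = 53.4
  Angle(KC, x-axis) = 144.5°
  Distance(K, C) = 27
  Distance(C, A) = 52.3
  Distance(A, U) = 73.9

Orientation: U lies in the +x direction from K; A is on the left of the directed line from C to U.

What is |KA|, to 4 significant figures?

58.99

Checks: KC at 144.5° ✓; |CA| = 52.30 ✓; |AU| = 73.90 ✓.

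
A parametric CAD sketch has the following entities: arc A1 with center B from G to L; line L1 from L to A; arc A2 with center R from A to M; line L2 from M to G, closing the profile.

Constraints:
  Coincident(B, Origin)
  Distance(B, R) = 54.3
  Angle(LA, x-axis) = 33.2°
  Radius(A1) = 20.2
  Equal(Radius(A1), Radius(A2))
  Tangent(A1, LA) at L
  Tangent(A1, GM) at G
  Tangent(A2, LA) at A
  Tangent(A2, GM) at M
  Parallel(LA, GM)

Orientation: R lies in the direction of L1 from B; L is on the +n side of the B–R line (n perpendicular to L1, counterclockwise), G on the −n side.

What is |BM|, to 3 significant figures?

57.9

The slot axis is L1's direction at 33.2°, so u = (cos 33.2°, sin 33.2°) = (0.837, 0.548) and n = (−sin 33.2°, cos 33.2°) = (-0.548, 0.837). B is at the origin and R lies 54.3 along u from B, so R = 54.3·u = (45.4, 29.7). Tangency of A1 to both parallel lines with radius 20.2 puts L and G at B ± 20.2·n: L = (-11.1, 16.9), G = (11.1, -16.9). Equal radii place A and M the same way about R: A = R + 20.2·n = (34.4, 46.6), M = R − 20.2·n = (56.5, 12.8). Then |BM| = |M − B| = 57.9.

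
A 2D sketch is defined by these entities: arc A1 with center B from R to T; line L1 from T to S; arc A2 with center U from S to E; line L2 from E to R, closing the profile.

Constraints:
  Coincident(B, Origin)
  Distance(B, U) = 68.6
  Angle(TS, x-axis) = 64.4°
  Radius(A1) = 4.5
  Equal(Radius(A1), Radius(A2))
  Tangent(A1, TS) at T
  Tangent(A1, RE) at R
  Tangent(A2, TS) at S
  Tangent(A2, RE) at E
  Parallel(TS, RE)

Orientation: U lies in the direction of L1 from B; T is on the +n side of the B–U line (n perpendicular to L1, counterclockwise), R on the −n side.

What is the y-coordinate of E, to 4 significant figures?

59.92

Tangency of A1 to both parallel lines with radius 4.5 puts T and R at B ± 4.5·n: T = (-4.058, 1.944), R = (4.058, -1.944). Equal radii place S and E the same way about U: S = U + 4.5·n = (25.58, 63.81), E = U − 4.5·n = (33.70, 59.92). So E.y = 59.92.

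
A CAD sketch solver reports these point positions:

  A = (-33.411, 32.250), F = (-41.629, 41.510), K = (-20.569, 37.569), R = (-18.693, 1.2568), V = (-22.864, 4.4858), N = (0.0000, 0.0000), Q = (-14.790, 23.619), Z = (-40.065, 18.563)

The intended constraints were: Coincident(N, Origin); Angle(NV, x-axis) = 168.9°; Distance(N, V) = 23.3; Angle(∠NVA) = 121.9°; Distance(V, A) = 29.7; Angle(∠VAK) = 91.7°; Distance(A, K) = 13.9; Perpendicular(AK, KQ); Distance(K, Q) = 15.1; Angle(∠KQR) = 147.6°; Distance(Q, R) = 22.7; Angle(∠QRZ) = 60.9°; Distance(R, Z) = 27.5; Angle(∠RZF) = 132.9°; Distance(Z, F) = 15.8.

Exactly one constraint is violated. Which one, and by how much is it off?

Distance(Z, F) = 15.8 — off by 7.20.

N = (0.00, 0.00) ✓; NV at 168.9° ✓; |NV| = 23.30 ✓; ∠NVA = 121.9° ✓; |VA| = 29.70 ✓; ∠VAK = 91.70° ✓; |AK| = 13.90 ✓; ∠(AK, KQ) = 90.00° ✓; |KQ| = 15.10 ✓; ∠KQR = 147.6° ✓; |QR| = 22.70 ✓; ∠QRZ = 60.90° ✓; |RZ| = 27.50 ✓; ∠RZF = 132.9° ✓; |ZF| = 23.00 ✗.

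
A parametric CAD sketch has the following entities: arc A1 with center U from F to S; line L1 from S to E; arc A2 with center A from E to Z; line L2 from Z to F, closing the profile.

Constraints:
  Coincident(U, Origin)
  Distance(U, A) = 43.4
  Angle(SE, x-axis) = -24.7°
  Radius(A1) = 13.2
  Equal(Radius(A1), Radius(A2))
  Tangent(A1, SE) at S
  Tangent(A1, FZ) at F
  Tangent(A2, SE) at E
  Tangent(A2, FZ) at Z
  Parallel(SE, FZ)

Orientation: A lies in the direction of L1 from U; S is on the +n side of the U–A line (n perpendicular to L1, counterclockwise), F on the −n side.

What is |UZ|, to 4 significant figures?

45.36

The slot axis is L1's direction at -24.7°, so u = (cos -24.7°, sin -24.7°) = (0.9085, -0.4179) and n = (−sin -24.7°, cos -24.7°) = (0.4179, 0.9085). U is at the origin and A lies 43.4 along u from U, so A = 43.4·u = (39.43, -18.14). Tangency of A1 to both parallel lines with radius 13.2 puts S and F at U ± 13.2·n: S = (5.516, 11.99), F = (-5.516, -11.99). Equal radii place E and Z the same way about A: E = A + 13.2·n = (44.95, -6.143), Z = A − 13.2·n = (33.91, -30.13). Then |UZ| = |Z − U| = 45.36.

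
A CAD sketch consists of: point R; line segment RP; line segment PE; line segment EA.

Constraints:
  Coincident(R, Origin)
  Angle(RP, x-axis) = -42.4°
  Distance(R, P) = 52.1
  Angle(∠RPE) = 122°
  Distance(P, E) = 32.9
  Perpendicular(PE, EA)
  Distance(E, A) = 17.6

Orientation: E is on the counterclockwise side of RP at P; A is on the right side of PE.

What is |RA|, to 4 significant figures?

86.48

∠RPE = 122.0°, so PE runs at -42.4° + (180° − 122.0°) = 15.60° from the x-axis; with |PE| = 32.9, E = P + 32.9·(cos 15.60°, sin 15.60°) = (70.16, -26.28). PE ⟂ EA; with |EA| = 17.6 on the right of PE, A = E + 17.6·(0.2689, -0.9632) = (74.89, -43.24). Then |RA| = |A − R| = 86.48.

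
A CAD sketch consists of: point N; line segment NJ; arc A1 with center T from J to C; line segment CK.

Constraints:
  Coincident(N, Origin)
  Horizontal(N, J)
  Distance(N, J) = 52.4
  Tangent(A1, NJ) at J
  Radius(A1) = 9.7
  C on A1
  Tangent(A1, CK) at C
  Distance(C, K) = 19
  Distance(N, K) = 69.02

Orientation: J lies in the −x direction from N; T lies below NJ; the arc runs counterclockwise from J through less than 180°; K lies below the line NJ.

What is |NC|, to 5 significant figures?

62.773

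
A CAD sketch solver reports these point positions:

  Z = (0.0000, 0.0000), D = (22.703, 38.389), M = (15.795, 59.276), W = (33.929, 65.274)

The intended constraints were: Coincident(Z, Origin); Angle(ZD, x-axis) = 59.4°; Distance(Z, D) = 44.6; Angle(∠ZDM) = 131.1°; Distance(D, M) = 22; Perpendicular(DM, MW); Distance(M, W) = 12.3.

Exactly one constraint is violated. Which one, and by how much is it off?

Distance(M, W) = 12.3 — off by 6.80.

Z = (0.00, 0.00) ✓; ZD at 59.40° ✓; |ZD| = 44.60 ✓; ∠ZDM = 131.1° ✓; |DM| = 22.00 ✓; ∠(DM, MW) = 90.00° ✓; |MW| = 19.10 ✗.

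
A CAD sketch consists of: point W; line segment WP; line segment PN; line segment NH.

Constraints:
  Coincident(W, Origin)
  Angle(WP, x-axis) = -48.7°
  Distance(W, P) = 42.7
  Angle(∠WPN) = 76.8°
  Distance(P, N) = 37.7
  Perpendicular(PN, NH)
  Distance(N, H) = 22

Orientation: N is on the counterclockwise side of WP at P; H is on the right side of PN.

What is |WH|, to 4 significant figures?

69.44

W is at the origin; WP runs at -48.7° with length 42.7, so P = 42.7·(cos -48.7°, sin -48.7°) = (28.18, -32.08). ∠WPN = 76.8°, so PN runs at -48.7° + (180° − 76.8°) = 54.50° from the x-axis; with |PN| = 37.7, N = P + 37.7·(cos 54.50°, sin 54.50°) = (50.07, -1.387). PN ⟂ NH; with |NH| = 22.0 on the right of PN, H = N + 22.0·(0.8141, -0.5807) = (67.99, -14.16). Then |WH| = |H − W| = 69.44.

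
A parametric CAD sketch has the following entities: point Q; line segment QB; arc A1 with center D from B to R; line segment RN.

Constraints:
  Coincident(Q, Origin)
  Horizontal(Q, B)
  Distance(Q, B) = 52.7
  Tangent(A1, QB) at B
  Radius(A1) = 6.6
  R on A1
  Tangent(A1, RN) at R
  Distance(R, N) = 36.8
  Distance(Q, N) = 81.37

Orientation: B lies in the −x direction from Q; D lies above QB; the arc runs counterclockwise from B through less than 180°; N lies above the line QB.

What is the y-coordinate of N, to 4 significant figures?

38.95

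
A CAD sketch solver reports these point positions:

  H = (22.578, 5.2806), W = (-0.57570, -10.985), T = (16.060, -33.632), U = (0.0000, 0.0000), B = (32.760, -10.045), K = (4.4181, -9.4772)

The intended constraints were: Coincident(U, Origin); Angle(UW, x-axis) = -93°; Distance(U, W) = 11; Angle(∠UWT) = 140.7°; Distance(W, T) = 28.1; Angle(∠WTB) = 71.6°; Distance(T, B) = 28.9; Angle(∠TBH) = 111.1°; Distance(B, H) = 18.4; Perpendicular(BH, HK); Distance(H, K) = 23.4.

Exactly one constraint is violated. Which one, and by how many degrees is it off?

Perpendicular(BH, HK) — off by 5.50°.

U = (0.00, 0.00) ✓; UW at -93.00° ✓; |UW| = 11.00 ✓; ∠UWT = 140.7° ✓; |WT| = 28.10 ✓; ∠WTB = 71.60° ✓; |TB| = 28.90 ✓; ∠TBH = 111.1° ✓; |BH| = 18.40 ✓; ∠(BH, HK) = 95.50° ✗; |HK| = 23.40 ✓.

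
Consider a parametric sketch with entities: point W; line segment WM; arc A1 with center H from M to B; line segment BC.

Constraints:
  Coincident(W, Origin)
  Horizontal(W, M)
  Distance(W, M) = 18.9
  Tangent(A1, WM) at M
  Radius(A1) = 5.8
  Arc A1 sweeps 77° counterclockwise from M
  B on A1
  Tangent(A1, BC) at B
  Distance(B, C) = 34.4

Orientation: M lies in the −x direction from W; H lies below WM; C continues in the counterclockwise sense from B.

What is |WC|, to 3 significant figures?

49.9

On A1, M sits at bearing 90° from H; a 77° counterclockwise sweep puts B at bearing 167°, so B = H + 5.8·(cos 167°, sin 167°) = (-24.6, -4.50). The tangent condition forces HB to be normal to BC, so BC runs along (−sin 167°, cos 167°); with |BC| = 34.4, C = (-32.3, -38.0). Then |WC| = |C − W| = 49.9.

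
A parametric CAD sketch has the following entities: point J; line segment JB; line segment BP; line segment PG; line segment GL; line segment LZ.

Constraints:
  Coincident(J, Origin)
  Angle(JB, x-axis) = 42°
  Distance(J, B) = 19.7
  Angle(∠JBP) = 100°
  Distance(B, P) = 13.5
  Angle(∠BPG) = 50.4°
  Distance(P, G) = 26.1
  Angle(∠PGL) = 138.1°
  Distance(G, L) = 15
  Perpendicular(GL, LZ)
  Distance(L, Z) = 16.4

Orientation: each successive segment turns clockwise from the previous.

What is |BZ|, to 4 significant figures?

21.29

J is at the origin; JB runs at 42.0° with length 19.7, so B = (14.64, 13.18). ∠JBP = 100.0° gives BP at -38.00° from the x-axis; with |BP| = 13.5, P = (25.28, 4.870). ∠BPG = 50.4° gives PG at -167.6° from the x-axis; with |PG| = 26.1, G = (-0.2130, -0.7341). ∠PGL = 138.1° gives GL at 150.5° from the x-axis; with |GL| = 15.0, L = (-13.27, 6.652). The perpendicularity gives LZ at right angles to GL, so LZ runs at 60.50°; with |LZ| = 16.4, Z = (-5.193, 20.93). Then |BZ| = |Z − B| = 21.29.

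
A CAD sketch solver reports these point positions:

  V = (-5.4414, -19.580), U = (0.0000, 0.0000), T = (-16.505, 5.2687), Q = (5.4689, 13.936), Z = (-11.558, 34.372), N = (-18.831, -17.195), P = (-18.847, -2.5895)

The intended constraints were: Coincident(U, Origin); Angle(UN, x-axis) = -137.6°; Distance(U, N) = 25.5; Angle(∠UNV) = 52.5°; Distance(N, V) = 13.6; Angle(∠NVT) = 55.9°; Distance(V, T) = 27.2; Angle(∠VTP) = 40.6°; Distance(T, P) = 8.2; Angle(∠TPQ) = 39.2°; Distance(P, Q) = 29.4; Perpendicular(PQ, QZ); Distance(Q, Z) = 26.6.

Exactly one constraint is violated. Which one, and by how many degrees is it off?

Perpendicular(PQ, QZ) — off by 5.60°.

U = (0.00, 0.00) ✓; UN at -137.6° ✓; |UN| = 25.50 ✓; ∠UNV = 52.50° ✓; |NV| = 13.60 ✓; ∠NVT = 55.90° ✓; |VT| = 27.20 ✓; ∠VTP = 40.60° ✓; |TP| = 8.200 ✓; ∠TPQ = 39.20° ✓; |PQ| = 29.40 ✓; ∠(PQ, QZ) = 95.60° ✗; |QZ| = 26.60 ✓.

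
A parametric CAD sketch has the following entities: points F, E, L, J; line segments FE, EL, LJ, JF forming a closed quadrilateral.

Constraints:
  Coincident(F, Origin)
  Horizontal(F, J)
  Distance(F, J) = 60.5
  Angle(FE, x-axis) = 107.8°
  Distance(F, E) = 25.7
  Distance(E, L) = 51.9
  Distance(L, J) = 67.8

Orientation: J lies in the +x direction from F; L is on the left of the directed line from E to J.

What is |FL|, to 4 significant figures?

67.24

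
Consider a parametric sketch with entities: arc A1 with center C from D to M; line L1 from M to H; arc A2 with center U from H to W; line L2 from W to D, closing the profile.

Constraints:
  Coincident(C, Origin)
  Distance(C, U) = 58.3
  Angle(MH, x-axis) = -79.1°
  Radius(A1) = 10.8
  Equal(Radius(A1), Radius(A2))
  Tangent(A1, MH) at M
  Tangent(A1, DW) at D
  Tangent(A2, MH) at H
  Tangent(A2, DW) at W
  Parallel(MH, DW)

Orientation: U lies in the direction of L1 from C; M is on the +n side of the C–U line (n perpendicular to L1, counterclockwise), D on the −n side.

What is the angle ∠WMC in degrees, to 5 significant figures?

69.670°

The slot axis is L1's direction at -79.1°, so u = (cos -79.1°, sin -79.1°) = (0.18910, -0.98196) and n = (−sin -79.1°, cos -79.1°) = (0.98196, 0.18910). C is at the origin and U lies 58.3 along u from C, so U = 58.3·u = (11.024, -57.248). Tangency of A1 to both parallel lines with radius 10.8 puts M and D at C ± 10.8·n: M = (10.605, 2.0422), D = (-10.605, -2.0422). Equal radii place H and W the same way about U: H = U + 10.8·n = (21.629, -55.206), W = U − 10.8·n = (0.41911, -59.290). Then cos ∠WMC = MW·MC / (|MW||MC|), giving 69.670°.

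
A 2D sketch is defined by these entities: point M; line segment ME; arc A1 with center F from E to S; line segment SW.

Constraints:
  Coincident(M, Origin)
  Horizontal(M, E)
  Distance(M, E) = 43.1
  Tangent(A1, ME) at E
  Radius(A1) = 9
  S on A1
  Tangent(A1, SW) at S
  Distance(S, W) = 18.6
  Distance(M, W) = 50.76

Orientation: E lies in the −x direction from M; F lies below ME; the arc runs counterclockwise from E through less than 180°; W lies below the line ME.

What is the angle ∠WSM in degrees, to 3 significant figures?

74.1°

Checks: |FS| = 9.000 ✓; ∠(FS, SW) = 90.00° ✓; |SW| = 18.60 ✓; |MW| = 50.76 ✓.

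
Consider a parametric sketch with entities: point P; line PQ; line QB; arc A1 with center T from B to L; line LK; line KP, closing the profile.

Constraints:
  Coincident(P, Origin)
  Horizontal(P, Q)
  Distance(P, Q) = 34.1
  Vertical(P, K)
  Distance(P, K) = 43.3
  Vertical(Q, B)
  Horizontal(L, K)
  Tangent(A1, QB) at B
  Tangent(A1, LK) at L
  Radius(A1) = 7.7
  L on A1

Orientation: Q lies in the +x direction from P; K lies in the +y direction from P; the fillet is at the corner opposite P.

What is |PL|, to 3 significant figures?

50.7

P is at the origin; PQ is horizontal with |PQ| = 34.1 and Q on the +x side, so Q = (34.1, 0.00). P and K share the same x with |PK| = 43.3 and K on the +y side, so K = (0.00, 43.3). The virtual corner opposite P is at (34.1, 43.3). The tangent condition forces TB to be normal to QB and tangency of A1 to LK means the radius TL is perpendicular to LK, with radius 7.7, so the center T sits 7.7 in from both sides at T = (26.4, 35.6). That places the tangent points at B = (34.1, 35.6) on QB and L = (26.4, 43.3) on LK. Then |PL| = |L − P| = 50.7.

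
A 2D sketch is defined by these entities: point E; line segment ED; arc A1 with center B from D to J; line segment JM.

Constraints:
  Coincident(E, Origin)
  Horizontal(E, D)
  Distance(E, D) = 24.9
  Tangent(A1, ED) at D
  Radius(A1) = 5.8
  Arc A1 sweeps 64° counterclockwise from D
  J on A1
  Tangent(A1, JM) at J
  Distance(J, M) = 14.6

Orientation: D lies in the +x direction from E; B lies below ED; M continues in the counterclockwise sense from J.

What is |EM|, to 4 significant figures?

21.09

E is at the origin; E and D share the same y with |ED| = 24.9 and D on the +x side, so D = (24.90, 0.000). A1 meets ED tangentially, so BD is at right angles to ED, so B = D + (0, -5.8) = (24.90, -5.800). On A1, D sits at bearing 90° from B; a 64° counterclockwise sweep puts J at bearing 154°, so J = B + 5.8·(cos 154°, sin 154°) = (19.69, -3.257). Since A1 is tangent to JM there, BJ ⟂ JM, so JM runs along (−sin 154°, cos 154°); with |JM| = 14.6, M = (13.29, -16.38). Then |EM| = |M − E| = 21.09.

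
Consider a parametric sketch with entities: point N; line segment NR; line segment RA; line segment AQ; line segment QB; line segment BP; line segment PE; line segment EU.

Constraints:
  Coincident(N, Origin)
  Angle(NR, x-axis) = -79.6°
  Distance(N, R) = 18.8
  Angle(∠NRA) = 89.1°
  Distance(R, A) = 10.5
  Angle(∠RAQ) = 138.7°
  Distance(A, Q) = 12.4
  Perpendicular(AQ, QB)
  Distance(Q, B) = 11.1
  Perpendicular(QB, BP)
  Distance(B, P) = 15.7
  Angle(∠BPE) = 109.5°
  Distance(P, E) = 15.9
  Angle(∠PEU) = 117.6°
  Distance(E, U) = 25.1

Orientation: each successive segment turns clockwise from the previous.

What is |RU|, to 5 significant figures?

33.478

N is at the origin; NR runs at -79.6° with length 18.8, so R = (3.3938, -18.491). ∠NRA = 89.1° gives RA at -170.50° from the x-axis; with |RA| = 10.5, A = (-6.9622, -20.224). ∠RAQ = 138.7° gives AQ at 148.20° from the x-axis; with |AQ| = 12.4, Q = (-17.501, -13.690). AQ is perpendicular to QB, so QB runs at 58.200°; with |QB| = 11.1, B = (-11.652, -4.2561). QB is perpendicular to BP, so BP runs at -31.800°; with |BP| = 15.7, P = (1.6916, -12.529). ∠BPE = 109.5° gives PE at -102.30° from the x-axis; with |PE| = 15.9, E = (-1.6956, -28.064). ∠PEU = 117.6° gives EU at -164.70° from the x-axis; with |EU| = 25.1, U = (-25.906, -34.688). Then |RU| = |U − R| = 33.478.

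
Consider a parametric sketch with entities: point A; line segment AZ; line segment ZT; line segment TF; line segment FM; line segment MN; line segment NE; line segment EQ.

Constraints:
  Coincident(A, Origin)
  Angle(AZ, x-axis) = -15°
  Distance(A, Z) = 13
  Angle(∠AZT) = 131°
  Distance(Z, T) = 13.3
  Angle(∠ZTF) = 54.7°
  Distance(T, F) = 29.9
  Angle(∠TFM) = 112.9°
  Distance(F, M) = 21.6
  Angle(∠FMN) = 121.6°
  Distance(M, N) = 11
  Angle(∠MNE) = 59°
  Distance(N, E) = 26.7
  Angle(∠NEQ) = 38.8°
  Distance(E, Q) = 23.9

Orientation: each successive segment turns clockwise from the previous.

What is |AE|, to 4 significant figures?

7.805

A is at the origin; AZ runs at -15.0° with length 13.0, so Z = (12.56, -3.365). ∠AZT = 131.0° gives ZT at -64.00° from the x-axis; with |ZT| = 13.3, T = (18.39, -15.32). ∠ZTF = 54.7° gives TF at 170.7° from the x-axis; with |TF| = 29.9, F = (-11.12, -10.49). ∠TFM = 112.9° gives FM at 103.6° from the x-axis; with |FM| = 21.6, M = (-16.20, 10.51). ∠FMN = 121.6° gives MN at 45.20° from the x-axis; with |MN| = 11.0, N = (-8.448, 18.31). ∠MNE = 59.0° gives NE at -75.80° from the x-axis; with |NE| = 26.7, E = (-1.898, -7.571). Then |AE| = |E − A| = 7.805.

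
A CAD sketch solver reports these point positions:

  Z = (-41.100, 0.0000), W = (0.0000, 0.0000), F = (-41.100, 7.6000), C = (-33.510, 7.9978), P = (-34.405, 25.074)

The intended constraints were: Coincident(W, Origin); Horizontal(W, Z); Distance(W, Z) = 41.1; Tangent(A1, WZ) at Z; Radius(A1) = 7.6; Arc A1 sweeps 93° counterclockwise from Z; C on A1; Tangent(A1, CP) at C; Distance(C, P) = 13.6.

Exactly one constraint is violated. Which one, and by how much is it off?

Distance(C, P) = 13.6 — off by 3.50.

W = (0.00, 0.00) ✓; W.y = 0.00, Z.y = 0.00 ✓; |WZ| = 41.10 ✓; ∠(FZ, ZW) = 90.00° ✓; |FZ| = 7.600 ✓; bearing(F→C) − bearing(F→Z) = 93.00° ✓; |FC| = 7.600 ✓; ∠(FC, CP) = 90.00° ✓; |CP| = 17.10 ✗.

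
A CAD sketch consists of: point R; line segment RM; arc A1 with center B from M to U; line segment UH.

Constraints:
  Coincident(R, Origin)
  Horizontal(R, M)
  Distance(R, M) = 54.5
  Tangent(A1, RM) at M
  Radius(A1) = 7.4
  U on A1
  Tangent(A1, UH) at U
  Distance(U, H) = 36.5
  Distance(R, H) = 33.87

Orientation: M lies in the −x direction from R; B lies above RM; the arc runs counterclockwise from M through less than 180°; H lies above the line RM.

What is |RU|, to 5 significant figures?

49.689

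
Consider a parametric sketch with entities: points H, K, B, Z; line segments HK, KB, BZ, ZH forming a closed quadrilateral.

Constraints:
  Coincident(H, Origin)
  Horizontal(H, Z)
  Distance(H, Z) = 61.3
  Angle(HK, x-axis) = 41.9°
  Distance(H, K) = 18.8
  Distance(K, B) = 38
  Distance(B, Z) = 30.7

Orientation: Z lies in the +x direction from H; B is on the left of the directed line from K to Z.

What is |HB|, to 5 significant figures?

56.187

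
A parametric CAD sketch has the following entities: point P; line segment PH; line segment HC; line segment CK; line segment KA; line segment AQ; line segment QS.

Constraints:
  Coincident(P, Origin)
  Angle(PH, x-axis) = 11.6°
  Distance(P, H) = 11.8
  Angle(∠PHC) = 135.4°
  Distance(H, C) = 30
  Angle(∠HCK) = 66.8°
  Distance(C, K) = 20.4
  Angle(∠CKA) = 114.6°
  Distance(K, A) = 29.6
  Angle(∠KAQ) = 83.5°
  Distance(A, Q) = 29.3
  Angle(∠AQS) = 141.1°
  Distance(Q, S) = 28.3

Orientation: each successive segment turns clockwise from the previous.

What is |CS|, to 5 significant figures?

33.766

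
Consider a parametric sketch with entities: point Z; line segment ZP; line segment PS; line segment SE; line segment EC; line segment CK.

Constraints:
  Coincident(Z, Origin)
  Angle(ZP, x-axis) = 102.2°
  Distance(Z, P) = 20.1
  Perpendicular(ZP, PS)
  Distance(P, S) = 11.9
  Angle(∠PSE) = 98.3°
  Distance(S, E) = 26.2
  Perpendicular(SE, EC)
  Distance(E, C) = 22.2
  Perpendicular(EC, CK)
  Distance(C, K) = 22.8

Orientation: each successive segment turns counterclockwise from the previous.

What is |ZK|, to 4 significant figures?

16.58

Z is at the origin; ZP runs at 102.2° with length 20.1, so P = (-4.248, 19.65). ZP is perpendicular to PS, so PS runs at -167.8°; with |PS| = 11.9, S = (-15.88, 17.13). ∠PSE = 98.3° gives SE at -86.10° from the x-axis; with |SE| = 26.2, E = (-14.10, -9.008). SE is perpendicular to EC, so EC runs at 3.900°; with |EC| = 22.2, C = (8.052, -7.498). The perpendicularity gives CK at right angles to EC, so CK runs at 93.90°; with |CK| = 22.8, K = (6.501, 15.25). Then |ZK| = |K − Z| = 16.58.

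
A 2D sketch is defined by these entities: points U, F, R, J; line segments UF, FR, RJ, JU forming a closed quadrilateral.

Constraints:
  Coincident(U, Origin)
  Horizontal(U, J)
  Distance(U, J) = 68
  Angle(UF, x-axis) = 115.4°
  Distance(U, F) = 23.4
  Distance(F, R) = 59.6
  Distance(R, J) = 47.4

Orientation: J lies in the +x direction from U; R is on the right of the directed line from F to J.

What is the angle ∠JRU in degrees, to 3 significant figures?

106°

Checks: |FR| = 59.60 ✓; |RJ| = 47.40 ✓.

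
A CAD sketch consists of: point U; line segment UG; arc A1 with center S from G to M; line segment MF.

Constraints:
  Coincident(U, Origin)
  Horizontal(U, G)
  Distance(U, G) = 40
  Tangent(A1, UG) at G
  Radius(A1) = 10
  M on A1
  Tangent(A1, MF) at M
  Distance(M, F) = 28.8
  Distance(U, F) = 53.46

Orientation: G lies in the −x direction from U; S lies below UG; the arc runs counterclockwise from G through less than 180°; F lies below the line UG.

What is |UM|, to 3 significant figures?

51.0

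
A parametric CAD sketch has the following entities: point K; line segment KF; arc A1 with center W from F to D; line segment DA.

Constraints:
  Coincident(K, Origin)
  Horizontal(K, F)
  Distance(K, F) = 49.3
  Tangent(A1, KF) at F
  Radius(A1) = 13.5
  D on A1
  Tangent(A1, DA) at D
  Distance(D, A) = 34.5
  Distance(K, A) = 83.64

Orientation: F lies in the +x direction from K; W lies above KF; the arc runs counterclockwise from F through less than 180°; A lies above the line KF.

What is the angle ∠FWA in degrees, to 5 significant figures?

142.67°

K is at the origin; K and F share the same y with |KF| = 49.3 and F on the +x side, so F = (49.300, 0.0000). The tangent condition forces WF to be normal to KF, so W = F + (0, 13.5) = (49.300, 13.500). Since WD ⟂ DA (tangency), |WA| = √(13.5² + 34.5²) = 37.047 regardless of where D sits on A1. So A lies on both circle(K, 83.64) and circle(W, 37.047); the above-KF intersection is A = (71.765, 42.959). D is the foot of the tangent from A: D = (62.280, 9.7885).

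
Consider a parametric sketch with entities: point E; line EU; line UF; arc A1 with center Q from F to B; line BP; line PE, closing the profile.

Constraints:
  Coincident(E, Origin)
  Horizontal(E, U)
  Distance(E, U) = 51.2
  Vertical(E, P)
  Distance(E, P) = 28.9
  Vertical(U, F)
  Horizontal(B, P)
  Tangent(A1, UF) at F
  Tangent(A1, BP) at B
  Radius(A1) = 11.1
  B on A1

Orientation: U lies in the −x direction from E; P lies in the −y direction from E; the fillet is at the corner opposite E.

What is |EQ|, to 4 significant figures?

43.87

EP is vertical with |EP| = 28.9 and P on the −y side, so P = (0.000, -28.90). The virtual corner opposite E is at (-51.20, -28.90). The tangent condition forces QF to be normal to UF and since A1 is tangent to BP there, QB ⟂ BP, with radius 11.1, so the center Q sits 11.1 in from both sides at Q = (-40.10, -17.80). Then |EQ| = |Q − E| = 43.87.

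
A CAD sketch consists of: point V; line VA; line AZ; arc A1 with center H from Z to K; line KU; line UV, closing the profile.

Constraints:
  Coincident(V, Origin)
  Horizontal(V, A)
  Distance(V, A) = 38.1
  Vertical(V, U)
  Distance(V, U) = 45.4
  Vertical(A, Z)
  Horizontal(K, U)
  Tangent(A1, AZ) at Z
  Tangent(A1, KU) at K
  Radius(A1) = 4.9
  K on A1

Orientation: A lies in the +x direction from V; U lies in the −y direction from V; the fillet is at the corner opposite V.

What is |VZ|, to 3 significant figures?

55.6

V is at the origin; V and A share the same y with |VA| = 38.1 and A on the +x side, so A = (38.1, 0.00). VU is vertical with |VU| = 45.4 and U on the −y side, so U = (0.00, -45.4). The virtual corner opposite V is at (38.1, -45.4). A1 meets AZ tangentially, so HZ is at right angles to AZ and since A1 is tangent to KU there, HK ⟂ KU, with radius 4.9, so the center H sits 4.9 in from both sides at H = (33.2, -40.5). That places the tangent points at Z = (38.1, -40.5) on AZ and K = (33.2, -45.4) on KU. Then |VZ| = |Z − V| = 55.6.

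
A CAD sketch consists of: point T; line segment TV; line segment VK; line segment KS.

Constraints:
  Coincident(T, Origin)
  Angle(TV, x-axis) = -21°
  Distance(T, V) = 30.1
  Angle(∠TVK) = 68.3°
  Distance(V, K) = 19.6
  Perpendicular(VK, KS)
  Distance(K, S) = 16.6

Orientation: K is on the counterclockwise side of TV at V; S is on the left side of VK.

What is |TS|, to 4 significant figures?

14.18

∠TVK = 68.3°, so VK runs at -21.0° + (180° − 68.3°) = 90.70° from the x-axis; with |VK| = 19.6, K = V + 19.6·(cos 90.70°, sin 90.70°) = (27.86, 8.812). VK is perpendicular to KS; with |KS| = 16.6 on the left of VK, S = K + 16.6·(-0.9999, -0.01222) = (11.26, 8.609). Then |TS| = |S − T| = 14.18.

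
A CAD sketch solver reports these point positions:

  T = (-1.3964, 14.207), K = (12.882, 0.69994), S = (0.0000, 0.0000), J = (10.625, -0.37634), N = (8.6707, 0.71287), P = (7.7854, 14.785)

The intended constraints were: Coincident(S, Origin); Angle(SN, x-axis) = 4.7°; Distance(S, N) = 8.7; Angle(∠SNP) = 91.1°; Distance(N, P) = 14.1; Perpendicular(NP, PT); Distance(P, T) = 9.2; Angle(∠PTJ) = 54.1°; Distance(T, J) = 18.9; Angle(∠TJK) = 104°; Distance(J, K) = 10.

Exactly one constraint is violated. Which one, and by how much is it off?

Distance(J, K) = 10 — off by 7.50.

S = (0.00, 0.00) ✓; SN at 4.700° ✓; |SN| = 8.700 ✓; ∠SNP = 91.10° ✓; |NP| = 14.10 ✓; ∠(NP, PT) = 90.00° ✓; |PT| = 9.200 ✓; ∠PTJ = 54.10° ✓; |TJ| = 18.90 ✓; ∠TJK = 104.0° ✓; |JK| = 2.500 ✗.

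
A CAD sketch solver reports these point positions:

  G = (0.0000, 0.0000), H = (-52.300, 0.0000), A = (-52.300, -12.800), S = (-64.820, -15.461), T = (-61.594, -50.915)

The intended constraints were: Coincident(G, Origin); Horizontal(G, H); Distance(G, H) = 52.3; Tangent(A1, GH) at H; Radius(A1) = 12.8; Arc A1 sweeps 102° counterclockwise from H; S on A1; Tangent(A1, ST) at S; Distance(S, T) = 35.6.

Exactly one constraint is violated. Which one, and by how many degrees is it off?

Tangent(A1, ST) at S — off by 6.80°.

G = (0.00, 0.00) ✓; G.y = 0.00, H.y = 0.00 ✓; |GH| = 52.30 ✓; ∠(AH, HG) = 90.00° ✓; |AH| = 12.80 ✓; bearing(A→S) − bearing(A→H) = 102.0° ✓; |AS| = 12.80 ✓; ∠(AS, ST) = 96.80° ✗; |ST| = 35.60 ✓.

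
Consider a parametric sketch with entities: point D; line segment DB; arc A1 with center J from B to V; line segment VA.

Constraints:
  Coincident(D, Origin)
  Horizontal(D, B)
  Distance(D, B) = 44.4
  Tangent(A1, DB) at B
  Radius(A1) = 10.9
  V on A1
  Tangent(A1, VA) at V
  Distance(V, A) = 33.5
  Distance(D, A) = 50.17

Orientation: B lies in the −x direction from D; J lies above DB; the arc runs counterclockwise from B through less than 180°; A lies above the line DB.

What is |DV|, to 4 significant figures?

34.84

Checks: ∠(JB, BD) = 90.00° ✓; |JB| = 10.90 ✓; |JV| = 10.90 ✓; ∠(JV, VA) = 90.00° ✓; |VA| = 33.50 ✓; |DA| = 50.17 ✓.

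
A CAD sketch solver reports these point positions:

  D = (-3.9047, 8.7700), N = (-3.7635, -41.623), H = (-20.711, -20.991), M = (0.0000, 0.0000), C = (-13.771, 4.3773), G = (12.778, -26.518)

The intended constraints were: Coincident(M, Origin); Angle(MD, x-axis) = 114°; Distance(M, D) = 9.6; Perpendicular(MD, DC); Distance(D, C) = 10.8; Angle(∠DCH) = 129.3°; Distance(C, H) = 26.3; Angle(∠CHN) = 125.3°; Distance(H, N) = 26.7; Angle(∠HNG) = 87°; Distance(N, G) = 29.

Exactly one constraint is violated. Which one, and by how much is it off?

Distance(N, G) = 29 — off by 6.60.

M = (0.00, 0.00) ✓; MD at 114.0° ✓; |MD| = 9.600 ✓; ∠(MD, DC) = 90.00° ✓; |DC| = 10.80 ✓; ∠DCH = 129.3° ✓; |CH| = 26.30 ✓; ∠CHN = 125.3° ✓; |HN| = 26.70 ✓; ∠HNG = 87.00° ✓; |NG| = 22.40 ✗.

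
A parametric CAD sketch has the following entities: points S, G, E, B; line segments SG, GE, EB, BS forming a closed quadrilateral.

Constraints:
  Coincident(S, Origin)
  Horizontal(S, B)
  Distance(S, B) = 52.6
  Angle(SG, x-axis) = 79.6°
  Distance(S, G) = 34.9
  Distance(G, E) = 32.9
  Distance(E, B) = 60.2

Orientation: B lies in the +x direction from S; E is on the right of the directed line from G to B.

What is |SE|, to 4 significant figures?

8.657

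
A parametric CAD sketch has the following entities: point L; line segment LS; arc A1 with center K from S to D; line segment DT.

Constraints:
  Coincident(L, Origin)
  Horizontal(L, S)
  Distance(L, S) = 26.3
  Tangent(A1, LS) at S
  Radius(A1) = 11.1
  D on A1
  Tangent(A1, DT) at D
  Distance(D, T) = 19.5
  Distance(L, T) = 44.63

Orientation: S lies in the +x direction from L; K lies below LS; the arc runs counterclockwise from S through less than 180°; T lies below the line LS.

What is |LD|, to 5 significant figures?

25.188

L is at the origin; LS is horizontal with |LS| = 26.3 and S on the +x side, so S = (26.300, 0.0000). Tangency of A1 to LS means the radius KS is perpendicular to LS, so K = S + (0, -11.1) = (26.300, -11.100). Since KD ⟂ DT (tangency), |KT| = √(11.1² + 19.5²) = 22.438 regardless of where D sits on A1. So T lies on both circle(L, 44.63) and circle(K, 22.438); the below-LS intersection is T = (29.746, -33.272). D is the foot of the tangent from T: D = (17.611, -18.008).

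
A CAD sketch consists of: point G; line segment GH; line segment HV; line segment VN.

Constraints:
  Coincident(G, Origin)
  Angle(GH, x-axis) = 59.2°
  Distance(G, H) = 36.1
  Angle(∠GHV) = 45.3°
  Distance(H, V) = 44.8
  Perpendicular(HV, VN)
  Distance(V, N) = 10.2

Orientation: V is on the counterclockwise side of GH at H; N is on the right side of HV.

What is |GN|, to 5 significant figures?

40.775

G is at the origin; GH runs at 59.2° with length 36.1, so H = 36.1·(cos 59.2°, sin 59.2°) = (18.485, 31.008). ∠GHV = 45.3°, so HV runs at 59.2° + (180° − 45.3°) = 193.90° from the x-axis; with |HV| = 44.8, V = H + 44.8·(cos 193.90°, sin 193.90°) = (-25.003, 20.246). HV ⟂ VN; with |VN| = 10.2 on the right of HV, N = V + 10.2·(-0.24023, 0.97072) = (-27.454, 30.148). Then |GN| = |N − G| = 40.775.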